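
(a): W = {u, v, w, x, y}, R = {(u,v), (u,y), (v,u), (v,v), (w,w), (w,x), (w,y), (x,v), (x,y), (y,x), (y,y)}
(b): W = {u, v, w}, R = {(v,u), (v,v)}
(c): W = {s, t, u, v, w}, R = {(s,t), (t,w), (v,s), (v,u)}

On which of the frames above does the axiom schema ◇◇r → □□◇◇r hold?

Frame correspondent (Sahlqvist): ∀x ∀y ∀z ((xR²y ∧ xR²z) → ∃w (y = w ∧ zR²w)) — i.e. a generalized confluence (Geach) condition.
(a): fails — uR²u, uR²y but no t with u=t and yR²t.
(b): fails — vR²u, vR²u but no t with u=t and uR²t.
(c): fails — sR²w, sR²w but no w* with w=w* and wR²w*.

none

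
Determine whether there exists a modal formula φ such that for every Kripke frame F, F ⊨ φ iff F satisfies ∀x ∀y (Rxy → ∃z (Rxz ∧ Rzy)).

Yes — defined by □□q → □q

The condition is density. A defining modal formula is □□q → □q.
Suppose □□q→□q is valid. Take Rxy and set V(q)={w : xR²w}. Then □□q at x, so □q at x, so q at y, i.e. ∃z(Rxz∧Rzy).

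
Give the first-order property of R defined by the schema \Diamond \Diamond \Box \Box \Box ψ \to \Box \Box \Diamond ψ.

\forall x \forall y \forall z ((x R^2 y \wedge x R^2 z) \to \exists w (y R^3 w \wedge zRw))

This is a Sahlqvist (Geach-type) schema ◇^2□^3ψ → □^2◇^1ψ.
First-order correspondent: \forall x \forall y \forall z ((x R^2 y \wedge x R^2 z) \to \exists w (y R^3 w \wedge zRw)).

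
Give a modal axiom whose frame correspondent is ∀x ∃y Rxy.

The condition is seriality. The D schema □p → ◇p defines it.
Suppose □p→◇p is valid. At any x set V(p)=W. Then □p at x, so ◇p at x, so x has a successor.

□p → ◇p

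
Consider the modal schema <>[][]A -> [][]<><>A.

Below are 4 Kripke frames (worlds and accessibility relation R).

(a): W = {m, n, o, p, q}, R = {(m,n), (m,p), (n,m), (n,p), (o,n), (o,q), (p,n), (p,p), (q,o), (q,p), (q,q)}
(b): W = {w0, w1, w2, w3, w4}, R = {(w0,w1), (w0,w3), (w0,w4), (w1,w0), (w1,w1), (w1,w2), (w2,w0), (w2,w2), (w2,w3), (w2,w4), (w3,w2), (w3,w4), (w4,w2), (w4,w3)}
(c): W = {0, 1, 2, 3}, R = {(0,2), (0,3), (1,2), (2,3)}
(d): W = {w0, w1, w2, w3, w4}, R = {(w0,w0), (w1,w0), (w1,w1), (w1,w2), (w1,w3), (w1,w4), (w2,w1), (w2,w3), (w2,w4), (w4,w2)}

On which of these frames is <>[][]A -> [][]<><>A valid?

(a), (b)

The schema corresponds to a generalized confluence (Geach) condition: forall x forall y forall z ((xRy & x R^2 z) -> exists w (y R^2 w & z R^2 w)).
(a): holds.
(b): holds.
(c): fails — 0R2, 0R²3 but no w with 2R²w and 3R²w.
(d): fails — w1Rw0, w1R²w3 but no w with w0R²w and w3R²w.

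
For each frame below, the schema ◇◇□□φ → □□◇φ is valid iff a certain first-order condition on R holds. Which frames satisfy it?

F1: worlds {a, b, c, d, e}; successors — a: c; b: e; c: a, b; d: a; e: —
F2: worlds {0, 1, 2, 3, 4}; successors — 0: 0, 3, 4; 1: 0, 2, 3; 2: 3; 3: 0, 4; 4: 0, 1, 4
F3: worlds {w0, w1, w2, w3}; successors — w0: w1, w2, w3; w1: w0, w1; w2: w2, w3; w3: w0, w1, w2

F3

This is the axiom for a generalized confluence (Geach) condition; its first-order frame correspondent is ∀x ∀y ∀z ((xR²y ∧ xR²z) → ∃w (yR²w ∧ zRw)).
F1: fails — aR²a, aR²a but no w with aR²w and aRw.
F2: fails — 4R²2, 4R²2 but no w with 2R²w and 2Rw.
F3: ✓.
Valid on: F3.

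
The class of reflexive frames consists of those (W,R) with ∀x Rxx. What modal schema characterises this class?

This is reflexivity; the standard corresponding axiom is T: □r → r.
Suppose □r→r is valid. At any x set V(r)={w : Rxw}. Then □r holds at x, so r holds at x, i.e. Rxx.

□r → r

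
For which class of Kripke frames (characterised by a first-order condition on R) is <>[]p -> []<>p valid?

This schema is the .2 axiom.
It corresponds to convergence: forall x forall y forall z (Rxy & Rxz -> exists w (Ryw & Rzw)).

convergence: forall x forall y forall z (Rxy & Rxz -> exists w (Ryw & Rzw))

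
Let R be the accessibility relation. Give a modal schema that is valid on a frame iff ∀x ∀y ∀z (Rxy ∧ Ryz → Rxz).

A defining formula is □s → □□s (the 4 axiom).
Suppose □s→□□s is valid. Take Rxy, Ryz and set V(s)={w : Rxw}. Then □s at x, so □□s at x, so □s at y, so s at z, i.e. Rxz.

□s → □□s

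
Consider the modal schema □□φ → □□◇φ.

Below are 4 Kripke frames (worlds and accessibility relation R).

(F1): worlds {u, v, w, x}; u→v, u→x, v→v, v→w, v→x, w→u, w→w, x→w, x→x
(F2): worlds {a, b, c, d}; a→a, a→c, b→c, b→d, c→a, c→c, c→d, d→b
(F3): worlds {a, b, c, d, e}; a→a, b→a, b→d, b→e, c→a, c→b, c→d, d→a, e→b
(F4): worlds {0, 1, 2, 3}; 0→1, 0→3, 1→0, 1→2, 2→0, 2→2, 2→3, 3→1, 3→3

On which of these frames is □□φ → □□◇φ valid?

The schema corresponds to a generalized confluence (Geach) condition: ∀x ∀z (xR²z → ∃w (xR²w ∧ zRw)).
(F1): satisfies the condition.
(F2): fails — aR²d but no w with aR²w and dRw.
(F3): fails — cR²e but no w with cR²w and eRw.
(F4): satisfies the condition.

(F1), (F4)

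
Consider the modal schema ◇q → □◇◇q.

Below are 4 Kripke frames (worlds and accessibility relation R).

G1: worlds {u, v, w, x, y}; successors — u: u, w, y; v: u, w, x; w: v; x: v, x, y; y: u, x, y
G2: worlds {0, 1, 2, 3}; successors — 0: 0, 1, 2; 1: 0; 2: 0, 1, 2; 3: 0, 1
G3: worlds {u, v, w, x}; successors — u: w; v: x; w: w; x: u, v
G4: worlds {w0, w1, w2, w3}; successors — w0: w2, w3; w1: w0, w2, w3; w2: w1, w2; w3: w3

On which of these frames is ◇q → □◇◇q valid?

G2

Frame correspondent (Sahlqvist): ∀x ∀y ∀z ((xRy ∧ xRz) → ∃w (y = w ∧ zR²w)) — i.e. a generalized confluence (Geach) condition.
G1: fails — uRy, uRw but no t with y=t and wR²t.
G2: condition met.
G3: fails — xRu, xRu but no t with u=t and uR²t.
G4: fails — w0Rw2, w0Rw3 but no w with w2=w and w3R²w.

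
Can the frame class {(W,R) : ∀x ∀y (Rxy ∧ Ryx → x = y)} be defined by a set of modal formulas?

Not modally definable

If a class were modally definable it would be closed under surjective bounded morphisms (Goldblatt–Thomason).
The 4-cycle (worlds s,t,u,v with s→t→u→v→s) is antisymmetric. Sending even-indexed worlds to • and odd-indexed worlds to ∘ is a surjective bounded morphism onto the two-world frame with •↔∘, which is not antisymmetric.
So no modal formula (or set of formulas) defines exactly the antisymmetric frames.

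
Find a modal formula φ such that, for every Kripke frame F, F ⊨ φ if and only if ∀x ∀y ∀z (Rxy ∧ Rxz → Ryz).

A defining formula is ◇ψ → □◇ψ (the 5 axiom).
Suppose ◇ψ→□◇ψ is valid. Take Rxy, Rxz and set V(ψ)={y}. Then ◇ψ at x, so □◇ψ at x, so ◇ψ at z, so some w with Rzw has ψ; w=y, i.e. Rzy. By symmetry of the argument, Ryz.

◇ψ → □◇ψ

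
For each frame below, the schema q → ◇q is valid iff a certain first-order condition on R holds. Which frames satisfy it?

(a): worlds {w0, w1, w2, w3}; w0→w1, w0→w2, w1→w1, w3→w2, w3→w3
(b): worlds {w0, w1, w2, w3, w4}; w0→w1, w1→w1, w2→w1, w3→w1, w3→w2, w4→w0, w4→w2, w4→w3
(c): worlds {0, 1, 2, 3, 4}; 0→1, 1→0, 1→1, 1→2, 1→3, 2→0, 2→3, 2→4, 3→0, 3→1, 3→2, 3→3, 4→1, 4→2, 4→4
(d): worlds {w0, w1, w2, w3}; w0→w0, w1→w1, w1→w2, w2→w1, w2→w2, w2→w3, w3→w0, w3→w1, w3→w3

The schema corresponds to a generalized confluence (Geach) condition: ∀x ∃w (x = w ∧ xRw).
(a): fails — at w0 but no w with w0=w and w0Rw.
(b): fails — at w0 but no w with w0=w and w0Rw.
(c): fails — at 0 but no w with 0=w and 0Rw.
(d): holds.

(d)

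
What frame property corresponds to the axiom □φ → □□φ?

Suppose □φ→□□φ is valid. Take Rxy, Ryz and set V(φ)={w : Rxw}. Then □φ at x, so □□φ at x, so □φ at y, so φ at z, i.e. Rxz.

transitivity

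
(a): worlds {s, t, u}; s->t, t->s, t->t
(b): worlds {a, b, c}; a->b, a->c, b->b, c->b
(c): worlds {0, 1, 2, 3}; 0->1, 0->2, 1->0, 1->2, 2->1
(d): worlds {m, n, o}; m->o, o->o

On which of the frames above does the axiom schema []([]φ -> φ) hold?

(d)

This is the axiom for shift-reflexivity; its first-order frame correspondent is forall x forall y (Rxy -> Ryy).
(a): fails — Rts but not Rss.
(b): fails — Rac but not Rcc.
(c): fails — R10 but not R00.
(d): ✓.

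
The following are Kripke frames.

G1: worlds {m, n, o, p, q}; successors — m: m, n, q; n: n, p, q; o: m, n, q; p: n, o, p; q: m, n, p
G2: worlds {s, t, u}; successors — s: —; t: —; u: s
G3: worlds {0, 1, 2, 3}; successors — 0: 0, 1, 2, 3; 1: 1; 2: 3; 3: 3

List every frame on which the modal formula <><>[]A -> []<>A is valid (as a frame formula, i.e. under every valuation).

Frame correspondent (Sahlqvist): forall x forall y forall z ((x R^2 y & xRz) -> exists w (yRw & zRw)) — i.e. a generalized confluence (Geach) condition.
G1: ✓.
G2: ✓.
G3: fails — 0R²1, 0R2 but no w with 1Rw and 2Rw.
Valid on: G1, G2.

G1, G2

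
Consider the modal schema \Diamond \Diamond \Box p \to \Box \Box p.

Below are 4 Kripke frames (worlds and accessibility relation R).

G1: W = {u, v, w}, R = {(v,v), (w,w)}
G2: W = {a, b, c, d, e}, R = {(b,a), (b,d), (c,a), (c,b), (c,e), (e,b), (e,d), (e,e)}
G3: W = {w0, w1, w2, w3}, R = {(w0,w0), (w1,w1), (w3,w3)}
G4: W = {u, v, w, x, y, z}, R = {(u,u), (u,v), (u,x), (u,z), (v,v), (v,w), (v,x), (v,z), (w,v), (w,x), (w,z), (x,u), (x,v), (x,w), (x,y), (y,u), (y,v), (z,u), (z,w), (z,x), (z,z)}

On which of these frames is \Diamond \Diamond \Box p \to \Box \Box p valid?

G1, G3

Frame correspondent (Sahlqvist): \forall x \forall y \forall z ((x R^2 y \wedge x R^2 z) \to \exists w (yRw \wedge z = w)) — i.e. a generalized confluence (Geach) condition.
G1: ✓.
G2: fails — cR²a, cR²a but no w with aRw and a=w.
G3: ✓.
G4: fails — uR²u, uR²w but no t with uRt and w=t.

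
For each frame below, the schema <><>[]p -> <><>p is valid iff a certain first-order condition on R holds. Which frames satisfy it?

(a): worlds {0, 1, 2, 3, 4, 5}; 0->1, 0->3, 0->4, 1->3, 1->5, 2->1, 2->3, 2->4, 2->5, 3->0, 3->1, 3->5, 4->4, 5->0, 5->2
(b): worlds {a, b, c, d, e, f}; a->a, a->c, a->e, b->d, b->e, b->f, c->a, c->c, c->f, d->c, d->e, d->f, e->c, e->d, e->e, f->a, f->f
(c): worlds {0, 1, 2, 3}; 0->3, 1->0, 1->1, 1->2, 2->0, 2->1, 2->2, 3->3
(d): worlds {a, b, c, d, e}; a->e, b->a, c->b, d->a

This is the axiom for a generalized confluence (Geach) condition; its first-order frame correspondent is forall x forall y (x R^2 y -> exists w (yRw & x R^2 w)).
(a): fails — 5R²5 but no w with 5Rw and 5R²w.
(b): ✓.
(c): ✓.
(d): fails — bR²e but no w with eRw and bR²w.
Valid on: (b), (c).

(b), (c)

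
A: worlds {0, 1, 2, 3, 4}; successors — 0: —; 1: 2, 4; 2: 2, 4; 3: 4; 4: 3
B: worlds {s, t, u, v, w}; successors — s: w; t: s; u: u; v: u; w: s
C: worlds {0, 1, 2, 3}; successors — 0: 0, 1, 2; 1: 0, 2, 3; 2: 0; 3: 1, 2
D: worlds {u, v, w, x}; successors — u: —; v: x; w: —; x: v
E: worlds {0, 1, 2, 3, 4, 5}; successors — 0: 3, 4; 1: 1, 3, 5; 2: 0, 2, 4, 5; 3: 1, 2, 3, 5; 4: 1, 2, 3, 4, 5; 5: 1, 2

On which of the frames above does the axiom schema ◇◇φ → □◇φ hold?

B, D

This is the axiom for a generalized confluence (Geach) condition; its first-order frame correspondent is ∀x ∀y ∀z ((xR²y ∧ xRz) → ∃w (y = w ∧ zRw)).
A: fails — 1R²2, 1R4 but no w with 2=w and 4Rw.
B: ✓.
C: fails — 0R²1, 0R1 but no w with 1=w and 1Rw.
D: ✓.
E: fails — 0R²4, 0R3 but no w with 4=w and 3Rw.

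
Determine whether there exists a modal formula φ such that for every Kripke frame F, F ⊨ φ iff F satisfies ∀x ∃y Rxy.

Yes — defined by □r → ◇r

Yes: it is seriality, defined by the D schema □r → ◇r.
Suppose □r→◇r is valid. At any x set V(r)=W. Then □r at x, so ◇r at x, so x has a successor.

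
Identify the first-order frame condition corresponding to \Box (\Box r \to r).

Suppose □(□r→r) is valid. Take Rxy and set V(r)={w : Ryw}. Then at y, □r holds; since □(□r→r) at x, □r→r at y, so r at y, i.e. Ryy.

Shift-reflexivity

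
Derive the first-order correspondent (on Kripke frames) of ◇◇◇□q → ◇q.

∀x ∀y (xR³y → ∃w (yRw ∧ xRw))

This is a Sahlqvist (Geach-type) schema ◇^3□^1q → □^0◇^1q.
Minimal-valuation argument: fix x; take any y with xR^3y and any z with xR^0z. Set V(q) to the set of worlds R-reachable from y in exactly 1 step. Then □^1q holds at y, so the antecedent holds at x; validity forces ◇^1q at z, giving a w with zR^1w and yR^1w.
First-order correspondent: ∀x ∀y (xR³y → ∃w (yRw ∧ xRw)).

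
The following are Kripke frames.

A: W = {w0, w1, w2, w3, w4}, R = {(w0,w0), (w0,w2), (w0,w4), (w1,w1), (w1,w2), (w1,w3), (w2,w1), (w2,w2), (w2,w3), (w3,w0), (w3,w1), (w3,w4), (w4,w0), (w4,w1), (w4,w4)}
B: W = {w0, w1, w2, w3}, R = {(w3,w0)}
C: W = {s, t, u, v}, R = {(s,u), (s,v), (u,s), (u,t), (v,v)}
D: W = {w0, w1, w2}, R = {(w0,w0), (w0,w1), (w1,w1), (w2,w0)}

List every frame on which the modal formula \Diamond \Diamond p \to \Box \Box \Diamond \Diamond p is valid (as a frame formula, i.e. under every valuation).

Frame correspondent (Sahlqvist): \forall x \forall y \forall z ((x R^2 y \wedge x R^2 z) \to \exists w (y = w \wedge z R^2 w)) — i.e. a generalized confluence (Geach) condition.
A: condition met.
B: condition met.
C: fails — sR²s, sR²t but no w with s=w and tR²w.
D: fails — w0R²w0, w0R²w1 but no w with w0=w and w1R²w.

A, B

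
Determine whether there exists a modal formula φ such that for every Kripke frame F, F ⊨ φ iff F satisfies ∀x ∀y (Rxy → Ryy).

This is a Sahlqvist condition; the T□ axiom □(□q → q) defines it.
Suppose □(□q→q) is valid. Take Rxy and set V(q)={w : Ryw}. Then at y, □q holds; since □(□q→q) at x, □q→q at y, so q at y, i.e. Ryy.

Definable; □(□q → q) defines it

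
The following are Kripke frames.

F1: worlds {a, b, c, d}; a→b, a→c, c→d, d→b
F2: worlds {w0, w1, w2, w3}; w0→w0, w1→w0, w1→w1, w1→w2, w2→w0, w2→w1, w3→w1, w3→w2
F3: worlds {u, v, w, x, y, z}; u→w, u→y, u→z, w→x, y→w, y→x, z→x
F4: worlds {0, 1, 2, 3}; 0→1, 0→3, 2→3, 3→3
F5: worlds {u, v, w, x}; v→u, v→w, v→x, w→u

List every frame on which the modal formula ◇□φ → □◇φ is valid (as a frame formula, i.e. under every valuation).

F2

Frame correspondent (Sahlqvist): ∀x ∀y ∀z (Rxy ∧ Rxz → ∃w (Ryw ∧ Rzw)) — i.e. convergence.
F1: fails — Rac and Rab but c and b have no common successor.
F2: satisfies the condition.
F3: fails — Rwx and Rwx but x and x have no common successor.
F4: fails — R01 and R01 but 1 and 1 have no common successor.
F5: fails — Rvu and Rvu but u and u have no common successor.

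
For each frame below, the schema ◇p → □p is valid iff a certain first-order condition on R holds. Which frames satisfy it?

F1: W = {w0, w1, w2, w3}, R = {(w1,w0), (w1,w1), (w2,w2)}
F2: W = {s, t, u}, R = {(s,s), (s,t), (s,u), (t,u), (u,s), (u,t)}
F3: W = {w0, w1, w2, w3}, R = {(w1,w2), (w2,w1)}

The schema corresponds to partial functionality: ∀x ∀y ∀z (Rxy ∧ Rxz → y = z).
F1: fails — w1 sees both w0 and w1.
F2: fails — s sees both s and t.
F3: satisfies the condition.
Valid on: F3.

F3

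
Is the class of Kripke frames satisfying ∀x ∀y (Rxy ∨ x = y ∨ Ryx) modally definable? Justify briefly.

Not definable by any modal formula

Any modally definable frame class is closed under disjoint unions.
Take 4 disjoint single-world reflexive frames: each is trivially connected, but their disjoint union has 4 worlds with no edge between distinct components, so it is not connected.
So no modal formula (or set of formulas) defines exactly the connected frames.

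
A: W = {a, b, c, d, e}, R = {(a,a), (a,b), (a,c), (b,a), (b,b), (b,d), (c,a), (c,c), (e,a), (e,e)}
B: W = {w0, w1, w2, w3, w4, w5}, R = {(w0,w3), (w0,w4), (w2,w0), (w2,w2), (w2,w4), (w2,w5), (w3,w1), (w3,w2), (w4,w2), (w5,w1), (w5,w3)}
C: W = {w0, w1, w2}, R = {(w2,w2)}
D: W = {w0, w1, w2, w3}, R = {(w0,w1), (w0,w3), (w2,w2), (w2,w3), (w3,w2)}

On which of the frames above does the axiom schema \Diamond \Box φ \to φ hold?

This is the axiom for symmetry; its first-order frame correspondent is \forall x \forall y (Rxy \to Ryx).
A: fails — Rea but not Rae.
B: fails — Rw0w4 but not Rw4w0.
C: condition met.
D: fails — Rw0w1 but not Rw1w0.

C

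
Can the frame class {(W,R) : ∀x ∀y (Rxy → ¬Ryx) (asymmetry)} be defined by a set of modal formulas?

No — not modally definable

If a class were modally definable it would be closed under surjective bounded morphisms (Goldblatt–Thomason).
The 5-cycle (worlds w0,w1,w2,w3,w4 with w0→w1→w2→w3→w4→w0) is asymmetric. Mapping every world to a single reflexive point • is a surjective bounded morphism, and the reflexive point is not asymmetric (R•• but asymmetry requires ¬R••).
Hence asymmetry is not modally definable.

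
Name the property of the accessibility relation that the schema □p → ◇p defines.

Seriality

Suppose □p→◇p is valid. At any x set V(p)=W. Then □p at x, so ◇p at x, so x has a successor.
The converse is a direct semantic check.
Frame condition: ∀x ∃y Rxy.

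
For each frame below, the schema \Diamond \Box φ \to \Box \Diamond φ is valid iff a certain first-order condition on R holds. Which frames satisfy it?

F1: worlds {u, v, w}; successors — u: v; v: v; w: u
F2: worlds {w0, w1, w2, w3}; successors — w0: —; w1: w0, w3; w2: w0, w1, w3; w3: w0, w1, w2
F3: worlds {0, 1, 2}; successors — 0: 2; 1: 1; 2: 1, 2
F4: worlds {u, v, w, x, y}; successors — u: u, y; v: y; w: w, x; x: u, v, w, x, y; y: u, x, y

The schema corresponds to convergence: \forall x \forall y \forall z (Rxy \wedge Rxz \to \exists w (Ryw \wedge Rzw)).
F1: satisfies the condition.
F2: fails — Rw1w0 and Rw1w0 but w0 and w0 have no common successor.
F3: satisfies the condition.
F4: fails — Rxw and Rxu but w and u have no common successor.
Valid on: F1, F3.

F1, F3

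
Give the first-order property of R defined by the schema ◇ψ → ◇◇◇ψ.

This is a Sahlqvist (Geach-type) schema ◇^1□^0ψ → □^0◇^3ψ.
Minimal-valuation argument: fix x; take any y with xR^1y and any z with xR^0z. Set V(ψ) to the set of worlds R-reachable from y in exactly 0 steps. Then □^0ψ holds at y, so the antecedent holds at x; validity forces ◇^3ψ at z, giving a w with zR^3w and yR^0w.
First-order correspondent: ∀x ∀y (xRy → ∃w (y = w ∧ xR³w)).

∀x ∀y (xRy → ∃w (y = w ∧ xR³w))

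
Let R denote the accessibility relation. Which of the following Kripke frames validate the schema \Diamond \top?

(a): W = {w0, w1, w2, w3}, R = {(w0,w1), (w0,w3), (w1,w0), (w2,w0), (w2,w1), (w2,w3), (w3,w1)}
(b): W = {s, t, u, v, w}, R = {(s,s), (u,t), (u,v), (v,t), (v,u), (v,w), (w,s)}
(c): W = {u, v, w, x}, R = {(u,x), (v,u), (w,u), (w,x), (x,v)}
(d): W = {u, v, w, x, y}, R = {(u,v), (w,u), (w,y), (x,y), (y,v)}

(a), (c)

The schema corresponds to seriality: \forall x \exists y Rxy.
(a): ✓.
(b): fails — world t has no successor.
(c): ✓.
(d): fails — world v has no successor.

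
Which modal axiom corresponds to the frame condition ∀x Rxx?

A defining formula is □ψ → ψ (the T axiom).
Suppose □ψ→ψ is valid. At any x set V(ψ)={w : Rxw}. Then □ψ holds at x, so ψ holds at x, i.e. Rxx.

□ψ → ψ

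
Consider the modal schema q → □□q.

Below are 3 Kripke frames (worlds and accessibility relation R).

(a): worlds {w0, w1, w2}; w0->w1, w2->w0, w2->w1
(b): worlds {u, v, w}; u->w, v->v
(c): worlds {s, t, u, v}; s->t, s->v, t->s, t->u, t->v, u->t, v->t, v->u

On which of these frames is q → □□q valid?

The schema corresponds to a generalized confluence (Geach) condition: ∀x ∀z (xR²z → ∃w (x = w ∧ z = w)).
(a): fails — w2R²w1 but w2 ≠ w1.
(b): holds.
(c): fails — sR²t but s ≠ t.
Valid on: (b).

(b)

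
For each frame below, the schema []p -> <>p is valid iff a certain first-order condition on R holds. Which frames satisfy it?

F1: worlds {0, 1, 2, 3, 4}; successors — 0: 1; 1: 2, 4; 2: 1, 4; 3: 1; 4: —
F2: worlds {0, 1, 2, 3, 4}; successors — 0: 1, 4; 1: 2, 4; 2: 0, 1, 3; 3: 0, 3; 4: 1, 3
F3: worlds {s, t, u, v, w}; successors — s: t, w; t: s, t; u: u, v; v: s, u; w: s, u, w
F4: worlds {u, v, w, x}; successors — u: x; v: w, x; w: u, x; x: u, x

The schema corresponds to seriality: forall x exists y Rxy.
F1: fails — world 4 has no successor.
F2: ✓.
F3: ✓.
F4: ✓.

F2, F3, F4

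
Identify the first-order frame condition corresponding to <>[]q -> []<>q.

Suppose ◇□q→□◇q is valid. Take Rxy, Rxz and set V(q)={w : Ryw}. Then □q at y so ◇□q at x, so □◇q at x, so ◇q at z, giving w with Rzw and Ryw.

convergence: forall x forall y forall z (Rxy & Rxz -> exists w (Ryw & Rzw))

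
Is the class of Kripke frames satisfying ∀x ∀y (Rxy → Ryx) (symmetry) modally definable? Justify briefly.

This is a Sahlqvist condition; the B axiom r → □◇r defines it.
Suppose r→□◇r is valid. Take Rxy and set V(r)={x}. Then r at x, so □◇r at x, so ◇r at y, so some z with Ryz has r; z=x, i.e. Ryx.

Yes — defined by r → □◇r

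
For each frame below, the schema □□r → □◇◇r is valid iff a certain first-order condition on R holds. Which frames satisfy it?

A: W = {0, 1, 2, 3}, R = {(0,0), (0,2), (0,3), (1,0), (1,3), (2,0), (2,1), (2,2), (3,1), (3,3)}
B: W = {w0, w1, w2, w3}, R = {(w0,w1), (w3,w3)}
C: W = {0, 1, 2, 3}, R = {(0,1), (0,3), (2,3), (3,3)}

This is the axiom for a generalized confluence (Geach) condition; its first-order frame correspondent is ∀x ∀z (xRz → ∃w (xR²w ∧ zR²w)).
A: satisfies the condition.
B: fails — w0Rw1 but no w with w0R²w and w1R²w.
C: fails — 0R1 but no w with 0R²w and 1R²w.
Valid on: A.

A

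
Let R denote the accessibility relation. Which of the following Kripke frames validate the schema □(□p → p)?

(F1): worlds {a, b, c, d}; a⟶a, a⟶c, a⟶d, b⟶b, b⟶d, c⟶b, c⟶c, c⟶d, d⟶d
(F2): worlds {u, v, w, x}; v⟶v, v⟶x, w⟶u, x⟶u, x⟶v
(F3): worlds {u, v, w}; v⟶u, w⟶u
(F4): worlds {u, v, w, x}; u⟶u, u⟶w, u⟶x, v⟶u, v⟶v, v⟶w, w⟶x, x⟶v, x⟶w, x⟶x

This is the axiom for shift-reflexivity; its first-order frame correspondent is ∀x ∀y (Rxy → Ryy).
(F1): satisfies the condition.
(F2): fails — Rwu but not Ruu.
(F3): fails — Rvu but not Ruu.
(F4): fails — Rxw but not Rww.

(F1)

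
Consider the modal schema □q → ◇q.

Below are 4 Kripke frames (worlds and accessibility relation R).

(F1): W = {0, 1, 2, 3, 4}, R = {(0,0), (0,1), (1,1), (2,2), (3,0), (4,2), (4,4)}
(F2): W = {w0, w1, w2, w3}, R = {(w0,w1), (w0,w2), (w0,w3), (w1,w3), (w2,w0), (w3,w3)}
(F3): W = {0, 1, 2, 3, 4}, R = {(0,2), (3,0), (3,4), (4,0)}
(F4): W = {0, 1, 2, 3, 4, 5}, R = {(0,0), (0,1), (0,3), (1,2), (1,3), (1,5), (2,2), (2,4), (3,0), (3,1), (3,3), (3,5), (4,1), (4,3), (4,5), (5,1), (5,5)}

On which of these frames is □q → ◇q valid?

(F1), (F2), (F4)

This is the axiom for seriality; its first-order frame correspondent is ∀x ∃y Rxy.
(F1): holds.
(F2): holds.
(F3): fails — world 1 has no successor.
(F4): holds.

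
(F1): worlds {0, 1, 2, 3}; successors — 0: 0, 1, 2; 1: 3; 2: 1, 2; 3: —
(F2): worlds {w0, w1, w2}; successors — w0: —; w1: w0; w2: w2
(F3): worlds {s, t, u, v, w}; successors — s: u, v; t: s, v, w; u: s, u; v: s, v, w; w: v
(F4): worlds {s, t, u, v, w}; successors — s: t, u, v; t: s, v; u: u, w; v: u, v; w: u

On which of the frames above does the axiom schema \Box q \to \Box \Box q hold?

The schema corresponds to transitivity: \forall x \forall y \forall z (Rxy \wedge Ryz \to Rxz).
(F1): fails — R01 and R13 but not R03.
(F2): ✓.
(F3): fails — Rus and Rsv but not Ruv.
(F4): fails — Rtv and Rvu but not Rtu.

(F2)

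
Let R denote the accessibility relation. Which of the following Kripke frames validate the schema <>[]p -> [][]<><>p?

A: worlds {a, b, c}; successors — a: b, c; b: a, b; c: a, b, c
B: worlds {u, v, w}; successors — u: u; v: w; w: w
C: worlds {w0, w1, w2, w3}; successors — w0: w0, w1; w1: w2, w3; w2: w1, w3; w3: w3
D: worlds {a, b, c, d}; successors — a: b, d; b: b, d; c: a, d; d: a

The schema corresponds to a generalized confluence (Geach) condition: forall x forall y forall z ((xRy & x R^2 z) -> exists w (yRw & z R^2 w)).
A: satisfies the condition.
B: satisfies the condition.
C: fails — w0Rw0, w0R²w2 but no w with w0Rw and w2R²w.
D: fails — aRd, aR²d but no w with dRw and dR²w.
Valid on: A, B.

A, B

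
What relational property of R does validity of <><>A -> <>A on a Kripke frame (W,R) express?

This is frame-equivalent to □A → □□A (substitute ¬A for A and contrapose).
Suppose □A→□□A is valid. Take Rxy, Ryz and set V(A)={w : Rxw}. Then □A at x, so □□A at x, so □A at y, so A at z, i.e. Rxz.
Conversely, on a frame with transitivity the schema holds at every world under every valuation.
Frame condition: forall x forall y forall z (Rxy & Ryz -> Rxz).

Transitivity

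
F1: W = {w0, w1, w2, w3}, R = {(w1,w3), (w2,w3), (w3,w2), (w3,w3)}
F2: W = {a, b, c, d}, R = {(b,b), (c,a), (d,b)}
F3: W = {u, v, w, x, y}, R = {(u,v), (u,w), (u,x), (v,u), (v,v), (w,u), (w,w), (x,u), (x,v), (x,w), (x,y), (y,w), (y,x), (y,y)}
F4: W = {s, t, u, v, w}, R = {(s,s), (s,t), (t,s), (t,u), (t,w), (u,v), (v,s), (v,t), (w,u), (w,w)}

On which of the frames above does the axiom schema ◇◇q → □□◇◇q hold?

F1, F2

The schema corresponds to a generalized confluence (Geach) condition: ∀x ∀y ∀z ((xR²y ∧ xR²z) → ∃w (y = w ∧ zR²w)).
F1: holds.
F2: holds.
F3: fails — uR²y, uR²v but no t with y=t and vR²t.
F4: fails — sR²s, sR²w but no w* with s=w* and wR²w*.
Valid on: F1, F2.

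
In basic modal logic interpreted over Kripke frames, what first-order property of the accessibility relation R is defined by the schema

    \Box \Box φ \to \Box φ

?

Density

This is the C4 axiom.
It corresponds to density: \forall x \forall y (Rxy \to \exists z (Rxz \wedge Rzy)).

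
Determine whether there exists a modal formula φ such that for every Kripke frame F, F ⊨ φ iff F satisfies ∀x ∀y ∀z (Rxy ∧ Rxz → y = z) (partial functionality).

The condition is partial functionality. A defining modal formula is ◇r → □r.
Suppose ◇r→□r is valid. Take Rxy, Rxz and set V(r)={y}. Then ◇r at x, so □r at x, so r at z, i.e. z=y.

Yes, by ◇r → □r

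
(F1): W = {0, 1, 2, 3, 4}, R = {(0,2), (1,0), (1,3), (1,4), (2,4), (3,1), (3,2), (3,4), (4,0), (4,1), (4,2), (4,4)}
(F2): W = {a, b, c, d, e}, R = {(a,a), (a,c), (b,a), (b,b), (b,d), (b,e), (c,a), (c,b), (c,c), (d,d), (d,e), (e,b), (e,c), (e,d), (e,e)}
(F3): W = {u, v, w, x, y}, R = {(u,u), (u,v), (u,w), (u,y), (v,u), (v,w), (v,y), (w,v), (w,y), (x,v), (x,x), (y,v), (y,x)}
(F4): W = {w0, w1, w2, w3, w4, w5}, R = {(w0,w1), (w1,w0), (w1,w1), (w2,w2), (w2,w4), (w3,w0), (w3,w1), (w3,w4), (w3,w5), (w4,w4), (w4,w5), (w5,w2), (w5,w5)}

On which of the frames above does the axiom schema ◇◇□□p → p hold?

The schema corresponds to a generalized confluence (Geach) condition: ∀x ∀y (xR²y → ∃w (yR²w ∧ x = w)).
(F1): fails — 1R²0 but no w with 0R²w and 1=w.
(F2): fails — eR²a but no w with aR²w and e=w.
(F3): condition met.
(F4): fails — w3R²w0 but no w with w0R²w and w3=w.
Valid on: (F3).

(F3)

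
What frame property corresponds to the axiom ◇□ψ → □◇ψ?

convergence

This schema is the .2 axiom.
Its frame correspondent is convergence — ∀x ∀y ∀z (Rxy ∧ Rxz → ∃w (Ryw ∧ Rzw)).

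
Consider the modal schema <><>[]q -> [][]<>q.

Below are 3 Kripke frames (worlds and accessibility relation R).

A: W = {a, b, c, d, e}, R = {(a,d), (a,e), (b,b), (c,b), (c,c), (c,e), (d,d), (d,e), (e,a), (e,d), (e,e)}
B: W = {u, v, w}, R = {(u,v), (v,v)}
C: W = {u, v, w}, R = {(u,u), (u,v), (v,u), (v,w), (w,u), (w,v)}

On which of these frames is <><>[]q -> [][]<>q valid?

This is the axiom for a generalized confluence (Geach) condition; its first-order frame correspondent is forall x forall y forall z ((x R^2 y & x R^2 z) -> exists w (yRw & zRw)).
A: fails — cR²a, cR²b but no w with aRw and bRw.
B: satisfies the condition.
C: satisfies the condition.
Valid on: B, C.

B, C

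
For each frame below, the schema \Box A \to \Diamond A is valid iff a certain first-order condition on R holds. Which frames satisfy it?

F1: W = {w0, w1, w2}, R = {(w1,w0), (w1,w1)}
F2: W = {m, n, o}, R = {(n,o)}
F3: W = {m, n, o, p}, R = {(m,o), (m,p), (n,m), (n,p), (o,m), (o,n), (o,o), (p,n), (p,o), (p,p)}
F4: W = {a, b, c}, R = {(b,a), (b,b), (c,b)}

The schema corresponds to seriality: \forall x \exists y Rxy.
F1: fails — world w0 has no successor.
F2: fails — world m has no successor.
F3: condition met.
F4: fails — world a has no successor.
Valid on: F3.

F3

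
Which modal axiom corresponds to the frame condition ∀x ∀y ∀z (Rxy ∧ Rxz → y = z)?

This is partial functionality; the standard corresponding axiom is CD: ◇s → □s.
Suppose ◇s→□s is valid. Take Rxy, Rxz and set V(s)={y}. Then ◇s at x, so □s at x, so s at z, i.e. z=y.

◇s → □s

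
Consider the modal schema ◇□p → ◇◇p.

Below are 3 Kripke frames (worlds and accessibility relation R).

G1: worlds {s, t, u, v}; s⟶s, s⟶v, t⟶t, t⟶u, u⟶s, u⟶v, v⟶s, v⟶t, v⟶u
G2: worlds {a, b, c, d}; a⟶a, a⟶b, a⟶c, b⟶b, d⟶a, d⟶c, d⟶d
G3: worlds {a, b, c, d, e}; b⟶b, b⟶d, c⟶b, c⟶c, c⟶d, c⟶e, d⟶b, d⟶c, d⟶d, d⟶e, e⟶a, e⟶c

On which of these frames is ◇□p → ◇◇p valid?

G1

This is the axiom for a generalized confluence (Geach) condition; its first-order frame correspondent is ∀x ∀y (xRy → ∃w (yRw ∧ xR²w)).
G1: satisfies the condition.
G2: fails — aRc but no w with cRw and aR²w.
G3: fails — eRa but no w with aRw and eR²w.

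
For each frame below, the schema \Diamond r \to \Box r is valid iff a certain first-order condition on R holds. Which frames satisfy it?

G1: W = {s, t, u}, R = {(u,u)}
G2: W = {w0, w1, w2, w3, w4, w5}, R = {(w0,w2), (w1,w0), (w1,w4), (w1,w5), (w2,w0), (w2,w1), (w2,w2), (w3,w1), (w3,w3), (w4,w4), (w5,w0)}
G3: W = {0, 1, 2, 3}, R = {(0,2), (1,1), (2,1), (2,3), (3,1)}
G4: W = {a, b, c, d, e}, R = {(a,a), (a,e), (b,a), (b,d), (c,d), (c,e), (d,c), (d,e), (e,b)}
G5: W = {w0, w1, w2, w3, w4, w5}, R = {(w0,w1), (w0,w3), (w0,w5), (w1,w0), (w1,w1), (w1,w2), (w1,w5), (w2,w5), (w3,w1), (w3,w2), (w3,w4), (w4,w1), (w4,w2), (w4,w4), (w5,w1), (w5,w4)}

G1

This is the axiom for partial functionality; its first-order frame correspondent is \forall x \forall y \forall z (Rxy \wedge Rxz \to y = z).
G1: ✓.
G2: fails — w1 sees both w0 and w4.
G3: fails — 2 sees both 1 and 3.
G4: fails — a sees both a and e.
G5: fails — w0 sees both w1 and w3.
Valid on: G1.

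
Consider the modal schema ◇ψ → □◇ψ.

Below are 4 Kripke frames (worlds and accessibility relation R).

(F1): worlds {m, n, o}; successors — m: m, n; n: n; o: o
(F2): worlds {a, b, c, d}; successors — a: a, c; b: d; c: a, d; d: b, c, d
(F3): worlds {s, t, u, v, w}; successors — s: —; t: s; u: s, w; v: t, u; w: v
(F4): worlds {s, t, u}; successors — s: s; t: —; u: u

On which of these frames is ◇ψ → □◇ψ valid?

Frame correspondent (Sahlqvist): ∀x ∀y ∀z (Rxy ∧ Rxz → Ryz) — i.e. the Euclidean property.
(F1): fails — Rmn and Rmm but not Rnm.
(F2): fails — Rac and Rac but not Rcc.
(F3): fails — Rts and Rts but not Rss.
(F4): condition met.

(F4)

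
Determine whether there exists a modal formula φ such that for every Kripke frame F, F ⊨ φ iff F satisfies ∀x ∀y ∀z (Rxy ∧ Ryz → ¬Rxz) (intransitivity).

No

Modal frame validity is preserved under surjective bounded morphisms.
The 7-cycle (worlds a,b,c,d,e,f,g with a→b→c→d→e→f→g→a) is intransitive. Mapping every world to a single reflexive point • is a surjective bounded morphism; the reflexive point is not intransitive (R••∧R•• but R••).
So the class is not modally definable.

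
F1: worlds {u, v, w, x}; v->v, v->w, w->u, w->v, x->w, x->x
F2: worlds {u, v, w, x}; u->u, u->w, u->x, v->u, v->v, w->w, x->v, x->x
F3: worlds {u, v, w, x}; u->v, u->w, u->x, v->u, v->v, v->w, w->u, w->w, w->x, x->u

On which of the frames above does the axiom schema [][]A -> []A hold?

This is the axiom for density; its first-order frame correspondent is forall x forall y (Rxy -> exists z (Rxz & Rzy)).
F1: fails — Rwu but no z with Rwz and Rzu.
F2: holds.
F3: fails — Rxu but no z with Rxz and Rzu.

F2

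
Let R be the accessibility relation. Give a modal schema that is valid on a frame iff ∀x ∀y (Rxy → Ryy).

□(□s → s)

This is shift-reflexivity; the standard corresponding axiom is T□: □(□s → s).
Suppose □(□s→s) is valid. Take Rxy and set V(s)={w : Ryw}. Then at y, □s holds; since □(□s→s) at x, □s→s at y, so s at y, i.e. Ryy.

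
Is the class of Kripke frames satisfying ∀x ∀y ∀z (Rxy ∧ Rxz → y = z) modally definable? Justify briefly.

The condition is partial functionality. A defining modal formula is ◇p → □p.
Suppose ◇p→□p is valid. Take Rxy, Rxz and set V(p)={y}. Then ◇p at x, so □p at x, so p at z, i.e. z=y.

Yes, by ◇p → □p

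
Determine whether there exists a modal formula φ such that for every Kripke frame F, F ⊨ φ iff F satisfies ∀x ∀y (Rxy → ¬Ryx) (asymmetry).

No — not modally definable

Any modally definable frame class is closed under surjective bounded morphisms.
The 4-cycle (worlds w0,w1,w2,w3 with w0→w1→w2→w3→w0) is asymmetric. Mapping every world to a single reflexive point • is a surjective bounded morphism, and the reflexive point is not asymmetric (R•• but asymmetry requires ¬R••).
So the class is not modally definable.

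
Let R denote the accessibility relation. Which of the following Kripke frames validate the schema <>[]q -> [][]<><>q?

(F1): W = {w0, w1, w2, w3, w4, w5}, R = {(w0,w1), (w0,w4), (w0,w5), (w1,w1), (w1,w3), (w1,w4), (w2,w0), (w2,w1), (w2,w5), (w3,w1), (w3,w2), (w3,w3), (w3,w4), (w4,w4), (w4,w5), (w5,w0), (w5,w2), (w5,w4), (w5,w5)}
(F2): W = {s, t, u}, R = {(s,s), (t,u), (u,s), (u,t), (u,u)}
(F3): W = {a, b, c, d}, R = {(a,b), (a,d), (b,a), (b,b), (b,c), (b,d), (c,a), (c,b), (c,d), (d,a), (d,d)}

This is the axiom for a generalized confluence (Geach) condition; its first-order frame correspondent is forall x forall y forall z ((xRy & x R^2 z) -> exists w (yRw & z R^2 w)).
(F1): ✓.
(F2): fails — uRt, uR²s but no w with tRw and sR²w.
(F3): ✓.
Valid on: (F1), (F3).

(F1), (F3)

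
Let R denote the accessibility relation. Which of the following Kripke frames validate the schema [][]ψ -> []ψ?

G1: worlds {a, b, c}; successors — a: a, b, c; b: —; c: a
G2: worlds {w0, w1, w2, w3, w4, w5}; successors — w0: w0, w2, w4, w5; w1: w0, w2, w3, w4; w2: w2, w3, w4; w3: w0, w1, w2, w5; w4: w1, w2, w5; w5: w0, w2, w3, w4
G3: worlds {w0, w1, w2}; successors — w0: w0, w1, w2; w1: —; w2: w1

Frame correspondent (Sahlqvist): forall x forall y (Rxy -> exists z (Rxz & Rzy)) — i.e. density.
G1: ✓.
G2: fails — Rw3w1 but no z with Rw3z and Rzw1.
G3: fails — Rw2w1 but no z with Rw2z and Rzw1.

G1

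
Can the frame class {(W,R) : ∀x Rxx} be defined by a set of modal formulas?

Definable; □r → r defines it

The condition is reflexivity. A defining modal formula is □r → r.
Suppose □r→r is valid. At any x set V(r)={w : Rxw}. Then □r holds at x, so r holds at x, i.e. Rxx.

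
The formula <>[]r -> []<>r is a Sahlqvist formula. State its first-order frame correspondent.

convergence

Suppose ◇□r→□◇r is valid. Take Rxy, Rxz and set V(r)={w : Ryw}. Then □r at y so ◇□r at x, so □◇r at x, so ◇r at z, giving w with Rzw and Ryw.
Conversely, any frame satisfying forall x forall y forall z (Rxy & Rxz -> exists w (Ryw & Rzw)) validates the schema.
Frame condition: forall x forall y forall z (Rxy & Rxz -> exists w (Ryw & Rzw)).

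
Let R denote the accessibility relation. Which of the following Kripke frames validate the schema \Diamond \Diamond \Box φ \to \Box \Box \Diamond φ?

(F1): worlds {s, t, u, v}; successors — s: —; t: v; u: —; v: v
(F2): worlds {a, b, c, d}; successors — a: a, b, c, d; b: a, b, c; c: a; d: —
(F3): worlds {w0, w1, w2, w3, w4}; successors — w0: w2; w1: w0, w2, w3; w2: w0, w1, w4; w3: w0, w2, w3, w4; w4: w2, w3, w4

This is the axiom for a generalized confluence (Geach) condition; its first-order frame correspondent is \forall x \forall y \forall z ((x R^2 y \wedge x R^2 z) \to \exists w (yRw \wedge zRw)).
(F1): condition met.
(F2): fails — aR²a, aR²d but no w with aRw and dRw.
(F3): fails — w1R²w0, w1R²w2 but no w with w0Rw and w2Rw.

(F1)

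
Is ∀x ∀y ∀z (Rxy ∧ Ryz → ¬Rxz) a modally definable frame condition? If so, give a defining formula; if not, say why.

Any modally definable frame class is closed under surjective bounded morphisms.
The 3-cycle (worlds s,t,u with s→t→u→s) is intransitive. Mapping every world to a single reflexive point • is a surjective bounded morphism; the reflexive point is not intransitive (R••∧R•• but R••).
Hence intransitivity is not modally definable.

Not definable by any modal formula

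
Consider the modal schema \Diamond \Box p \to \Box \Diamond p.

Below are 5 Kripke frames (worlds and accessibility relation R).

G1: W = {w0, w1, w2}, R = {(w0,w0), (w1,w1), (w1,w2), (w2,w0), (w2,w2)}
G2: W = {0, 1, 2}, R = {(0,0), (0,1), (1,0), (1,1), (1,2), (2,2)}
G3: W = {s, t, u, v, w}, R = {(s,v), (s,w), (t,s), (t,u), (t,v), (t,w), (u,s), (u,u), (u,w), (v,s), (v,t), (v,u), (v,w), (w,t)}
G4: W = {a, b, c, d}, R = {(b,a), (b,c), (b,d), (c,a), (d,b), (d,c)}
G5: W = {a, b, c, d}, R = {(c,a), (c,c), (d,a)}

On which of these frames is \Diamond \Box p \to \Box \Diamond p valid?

G1

Frame correspondent (Sahlqvist): \forall x \forall y \forall z (Rxy \wedge Rxz \to \exists w (Ryw \wedge Rzw)) — i.e. convergence.
G1: ✓.
G2: fails — R10 and R12 but 0 and 2 have no common successor.
G3: fails — Rts and Rtw but s and w have no common successor.
G4: fails — Rbc and Rba but c and a have no common successor.
G5: fails — Rca and Rca but a and a have no common successor.
Valid on: G1.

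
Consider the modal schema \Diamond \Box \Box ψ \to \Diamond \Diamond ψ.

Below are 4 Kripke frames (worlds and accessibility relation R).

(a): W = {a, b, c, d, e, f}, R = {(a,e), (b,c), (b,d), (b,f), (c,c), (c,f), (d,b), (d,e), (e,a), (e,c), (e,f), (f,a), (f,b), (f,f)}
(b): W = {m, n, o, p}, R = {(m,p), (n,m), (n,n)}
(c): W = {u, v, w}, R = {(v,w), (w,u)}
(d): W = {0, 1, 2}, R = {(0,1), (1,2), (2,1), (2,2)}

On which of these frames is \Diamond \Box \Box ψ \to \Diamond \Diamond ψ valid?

(a), (d)

The schema corresponds to a generalized confluence (Geach) condition: \forall x \forall y (xRy \to \exists w (y R^2 w \wedge x R^2 w)).
(a): satisfies the condition.
(b): fails — mRp but no w with pR²w and mR²w.
(c): fails — vRw but no t with wR²t and vR²t.
(d): satisfies the condition.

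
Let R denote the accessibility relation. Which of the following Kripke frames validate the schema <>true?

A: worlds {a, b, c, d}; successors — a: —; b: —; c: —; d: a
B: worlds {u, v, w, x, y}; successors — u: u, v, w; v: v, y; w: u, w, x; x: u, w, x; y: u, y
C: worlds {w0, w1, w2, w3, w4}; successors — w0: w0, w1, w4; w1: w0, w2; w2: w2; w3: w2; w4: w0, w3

B, C

The schema corresponds to seriality: forall x exists y Rxy.
A: fails — world a has no successor.
B: condition met.
C: condition met.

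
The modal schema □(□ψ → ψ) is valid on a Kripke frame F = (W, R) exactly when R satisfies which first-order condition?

Suppose □(□ψ→ψ) is valid. Take Rxy and set V(ψ)={w : Ryw}. Then at y, □ψ holds; since □(□ψ→ψ) at x, □ψ→ψ at y, so ψ at y, i.e. Ryy.
The converse is a direct semantic check.
So the correspondent is shift-reflexivity.

Shift-reflexivity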